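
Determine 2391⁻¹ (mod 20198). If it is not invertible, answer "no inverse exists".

Apply the Euclidean algorithm to 20198 and 2391:
20198 = 8·2391 + 1070
2391 = 2·1070 + 251
1070 = 4·251 + 66
251 = 3·66 + 53
66 = 1·53 + 13
53 = 4·13 + 1
13 = 13·1 + 0
gcd = 1, so the inverse exists. Back-substitute:
1 = 53 − 4·13
1 = −4·66 + 5·53
1 = 5·251 − 19·66
1 = −19·1070 + 81·251
1 = 81·2391 − 181·1070
1 = −181·20198 + 1529·2391
So 2391·1529 ≡ 1 (mod 20198).

1529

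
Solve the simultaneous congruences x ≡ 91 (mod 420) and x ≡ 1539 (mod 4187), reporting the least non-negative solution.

Write x = 91 + 420·k. Then 420·k ≡ 1539 − 91 ≡ 1448 (mod 4187).
Need 420⁻¹ mod 4187. Extended Euclid on (4187, 420):
4187 = 9·420 + 407
420 = 1·407 + 13
407 = 31·13 + 4
13 = 3·4 + 1
4 = 4·1 + 0
Back-substitute:
1 = 13 − 3·4
1 = −3·407 + 94·13
1 = 94·420 − 97·407
1 = −97·4187 + 967·420
420⁻¹ ≡ 967 (mod 4187), so k ≡ 967·1448 ≡ 1758 (mod 4187).
x = 91 + 420·1758 = 738451.

738451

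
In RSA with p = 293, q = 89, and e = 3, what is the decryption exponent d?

φ(n) = (p−1)(q−1) = 292·88 = 25696.
Need d with 3·d ≡ 1 (mod 25696). Apply the extended Euclidean algorithm:
25696 = 8565*3 + 1
3 = 3*1 + 0
Back-substitute:
1 = 25696 − 8565·3
So 3·(-8565) ≡ 1 (mod 25696), hence d ≡ -8565 ≡ 17131 (mod 25696).

17131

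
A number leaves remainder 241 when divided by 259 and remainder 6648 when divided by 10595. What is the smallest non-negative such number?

2263383

Write x = 241 + 259·k. Then 259·k ≡ 6648 − 241 ≡ 6407 (mod 10595).
Need 259⁻¹ mod 10595. Extended Euclid on (10595, 259):
10595 = 40*259 + 235
259 = 1*235 + 24
235 = 9*24 + 19
24 = 1*19 + 5
19 = 3*5 + 4
5 = 1*4 + 1
4 = 4*1 + 0
Back-substitute:
1 = 5 − 4
1 = −19 + 4·5
1 = 4·24 − 5·19
1 = −5·235 + 49·24
1 = 49·259 − 54·235
1 = −54·10595 + 2209·259
259⁻¹ ≡ 2209 (mod 10595), so k ≡ 2209·6407 ≡ 8738 (mod 10595).
x = 241 + 259·8738 = 2263383.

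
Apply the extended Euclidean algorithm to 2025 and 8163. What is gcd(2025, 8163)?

Repeated division:
8163 = 4*2025 + 63
2025 = 32*63 + 9
63 = 7*9 + 0
gcd(2025, 8163) = 9.
Express as a combination:
9 = 2025 − 32·63
9 = −32·8163 + 129·2025
So 9 = (-32)·8163 + (129)·2025.

9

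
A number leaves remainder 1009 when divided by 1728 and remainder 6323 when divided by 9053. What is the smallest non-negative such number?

Write x = 1009 + 1728·k. Then 1728·k ≡ 6323 − 1009 ≡ 5314 (mod 9053).
Need 1728⁻¹ mod 9053. Extended Euclid on (9053, 1728):
9053 = 5·1728 + 413
1728 = 4·413 + 76
413 = 5·76 + 33
76 = 2·33 + 10
33 = 3·10 + 3
10 = 3·3 + 1
3 = 3·1 + 0
Back-substitute:
1 = 10 − 3·3
1 = −3·33 + 10·10
1 = 10·76 − 23·33
1 = −23·413 + 125·76
1 = 125·1728 − 523·413
1 = −523·9053 + 2740·1728
1728⁻¹ ≡ 2740 (mod 9053), so k ≡ 2740·5314 ≡ 3136 (mod 9053).
x = 1009 + 1728·3136 = 5420017.

5420017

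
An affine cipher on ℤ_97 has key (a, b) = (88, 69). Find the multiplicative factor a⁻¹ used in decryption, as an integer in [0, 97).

43

gcd(97, 88) by repeated division:
97 = 1*88 + 9
88 = 9*9 + 7
9 = 1*7 + 2
7 = 3*2 + 1
2 = 2*1 + 0
gcd = 1, so the inverse exists. Back-substitute:
1 = 7 − 3·2
1 = −3·9 + 4·7
1 = 4·88 − 39·9
1 = −39·97 + 43·88
So 88·43 ≡ 1 (mod 97).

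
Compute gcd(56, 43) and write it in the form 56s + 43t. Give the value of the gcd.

Repeated division:
56 = 1*43 + 13
43 = 3*13 + 4
13 = 3*4 + 1
4 = 4*1 + 0
gcd(56, 43) = 1.
Express as a combination:
1 = 13 − 3·4
1 = −3·43 + 10·13
1 = 10·56 − 13·43
So 1 = (10)·56 + (-13)·43.

1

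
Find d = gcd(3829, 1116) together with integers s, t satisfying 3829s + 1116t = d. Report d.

Euclidean algorithm:
3829 = 3×1116 + 481
1116 = 2×481 + 154
481 = 3×154 + 19
154 = 8×19 + 2
19 = 9×2 + 1
2 = 2×1 + 0
gcd(3829, 1116) = 1.
Working backward:
1 = 19 − 9·2
1 = −9·154 + 73·19
1 = 73·481 − 228·154
1 = −228·1116 + 529·481
1 = 529·3829 − 1815·1116
So 1 = (529)·3829 + (-1815)·1116.

1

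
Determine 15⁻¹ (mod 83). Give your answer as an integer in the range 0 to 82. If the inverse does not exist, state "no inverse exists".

Run Euclid on (83, 15):
83 = 5×15 + 8
15 = 1×8 + 7
8 = 1×7 + 1
7 = 7×1 + 0
gcd = 1, so the inverse exists. Back-substitute:
1 = 8 − 7
1 = −15 + 2·8
1 = 2·83 − 11·15
So 15·(-11) ≡ 1 (mod 83), and -11 ≡ 72 (mod 83).

72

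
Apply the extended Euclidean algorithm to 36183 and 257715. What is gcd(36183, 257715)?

3

Apply Euclid's algorithm to 257715 and 36183:
257715 = 7*36183 + 4434
36183 = 8*4434 + 711
4434 = 6*711 + 168
711 = 4*168 + 39
168 = 4*39 + 12
39 = 3*12 + 3
12 = 4*3 + 0
gcd(36183, 257715) = 3.
Working backward:
3 = 39 − 3·12
3 = −3·168 + 13·39
3 = 13·711 − 55·168
3 = −55·4434 + 343·711
3 = 343·36183 − 2799·4434
3 = −2799·257715 + 19936·36183
So 3 = (-2799)·257715 + (19936)·36183.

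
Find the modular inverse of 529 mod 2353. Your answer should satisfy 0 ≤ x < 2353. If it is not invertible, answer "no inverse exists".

Extended Euclidean algorithm:
2353 = 4·529 + 237
529 = 2·237 + 55
237 = 4·55 + 17
55 = 3·17 + 4
17 = 4·4 + 1
4 = 4·1 + 0
gcd = 1, so the inverse exists. Back-substitute:
1 = 17 − 4·4
1 = −4·55 + 13·17
1 = 13·237 − 56·55
1 = −56·529 + 125·237
1 = 125·2353 − 556·529
Hence 529⁻¹ ≡ -556 ≡ 1797 (mod 2353).

1797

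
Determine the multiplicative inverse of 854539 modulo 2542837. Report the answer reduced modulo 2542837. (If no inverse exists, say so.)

Run Euclid on (2542837, 854539):
2542837 = 2·854539 + 833759
854539 = 1·833759 + 20780
833759 = 40·20780 + 2559
20780 = 8·2559 + 308
2559 = 8·308 + 95
308 = 3·95 + 23
95 = 4·23 + 3
23 = 7·3 + 2
3 = 1·2 + 1
2 = 2·1 + 0
gcd = 1, so the inverse exists. Back-substitute:
1 = 3 − 2
1 = −23 + 8·3
1 = 8·95 − 33·23
1 = −33·308 + 107·95
1 = 107·2559 − 889·308
1 = −889·20780 + 7219·2559
1 = 7219·833759 − 289649·20780
1 = −289649·854539 + 296868·833759
1 = 296868·2542837 − 883385·854539
So 854539·(-883385) ≡ 1 (mod 2542837), and -883385 ≡ 1659452 (mod 2542837).

1659452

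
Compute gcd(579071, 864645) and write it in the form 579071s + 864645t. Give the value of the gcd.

1

Euclidean algorithm:
864645 = 1×579071 + 285574
579071 = 2×285574 + 7923
285574 = 36×7923 + 346
7923 = 22×346 + 311
346 = 1×311 + 35
311 = 8×35 + 31
35 = 1×31 + 4
31 = 7×4 + 3
4 = 1×3 + 1
3 = 3×1 + 0
gcd(579071, 864645) = 1.
Back-substituting:
1 = 4 − 3
1 = −31 + 8·4
1 = 8·35 − 9·31
1 = −9·311 + 80·35
1 = 80·346 − 89·311
1 = −89·7923 + 2038·346
1 = 2038·285574 − 73457·7923
1 = −73457·579071 + 148952·285574
1 = 148952·864645 − 222409·579071
So 1 = (148952)·864645 + (-222409)·579071.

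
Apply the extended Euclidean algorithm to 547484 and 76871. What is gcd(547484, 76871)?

1

Euclidean algorithm:
547484 = 7*76871 + 9387
76871 = 8*9387 + 1775
9387 = 5*1775 + 512
1775 = 3*512 + 239
512 = 2*239 + 34
239 = 7*34 + 1
34 = 34*1 + 0
gcd(547484, 76871) = 1.
Express as a combination:
1 = 239 − 7·34
1 = −7·512 + 15·239
1 = 15·1775 − 52·512
1 = −52·9387 + 275·1775
1 = 275·76871 − 2252·9387
1 = −2252·547484 + 16039·76871
So 1 = (-2252)·547484 + (16039)·76871.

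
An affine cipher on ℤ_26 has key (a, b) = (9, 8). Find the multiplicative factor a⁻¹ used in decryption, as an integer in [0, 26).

3

Run Euclid on (26, 9):
26 = 2*9 + 8
9 = 1*8 + 1
8 = 8*1 + 0
The gcd is 1. Working backward:
1 = 9 − 8
1 = −26 + 3·9
So 9·3 ≡ 1 (mod 26).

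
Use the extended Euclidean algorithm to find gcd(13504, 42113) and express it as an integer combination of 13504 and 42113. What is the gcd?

Repeated division:
42113 = 3×13504 + 1601
13504 = 8×1601 + 696
1601 = 2×696 + 209
696 = 3×209 + 69
209 = 3×69 + 2
69 = 34×2 + 1
2 = 2×1 + 0
gcd(13504, 42113) = 1.
Working backward:
1 = 69 − 34·2
1 = −34·209 + 103·69
1 = 103·696 − 343·209
1 = −343·1601 + 789·696
1 = 789·13504 − 6655·1601
1 = −6655·42113 + 20754·13504
So 1 = (-6655)·42113 + (20754)·13504.

1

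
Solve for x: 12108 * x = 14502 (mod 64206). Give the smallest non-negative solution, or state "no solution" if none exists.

961

First find gcd(12108, 64206):
64206 = 5×12108 + 3666
12108 = 3×3666 + 1110
3666 = 3×1110 + 336
1110 = 3×336 + 102
336 = 3×102 + 30
102 = 3×30 + 12
30 = 2×12 + 6
12 = 2×6 + 0
gcd = 6 and 6 | 14502, so solutions exist. Divide through by 6: 2018x ≡ 2417 (mod 10701).
Now find 2018⁻¹ mod 10701:
10701 = 5×2018 + 611
2018 = 3×611 + 185
611 = 3×185 + 56
185 = 3×56 + 17
56 = 3×17 + 5
17 = 3×5 + 2
5 = 2×2 + 1
2 = 2×1 + 0
Back-substitute:
1 = 5 − 2·2
1 = −2·17 + 7·5
1 = 7·56 − 23·17
1 = −23·185 + 76·56
1 = 76·611 − 251·185
1 = −251·2018 + 829·611
1 = 829·10701 − 4396·2018
So 2018·(-4396) ≡ 1 (mod 10701), i.e. 2018⁻¹ ≡ 6305.
Then x ≡ 6305·2417 ≡ 961 (mod 10701); the smallest non-negative solution is x = 961.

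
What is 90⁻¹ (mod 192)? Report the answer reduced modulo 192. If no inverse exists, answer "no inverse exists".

no inverse exists

Euclidean algorithm on 192, 90:
192 = 2×90 + 12
90 = 7×12 + 6
12 = 2×6 + 0
gcd(90, 192) = 6 ≠ 1, so 90 has no multiplicative inverse modulo 192.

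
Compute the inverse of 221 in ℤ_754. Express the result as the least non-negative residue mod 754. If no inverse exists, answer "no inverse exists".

Euclidean algorithm on 754, 221:
754 = 3·221 + 91
221 = 2·91 + 39
91 = 2·39 + 13
39 = 3·13 + 0
The gcd is 13, not 1, hence no inverse exists.

no inverse exists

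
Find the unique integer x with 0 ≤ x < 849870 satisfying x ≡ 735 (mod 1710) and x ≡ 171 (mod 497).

811275

Write x = 735 + 1710·k. Then 1710·k ≡ 171 − 735 ≡ 430 (mod 497).
Need 1710⁻¹ mod 497. Extended Euclid on (497, 219):
497 = 2·219 + 59
219 = 3·59 + 42
59 = 1·42 + 17
42 = 2·17 + 8
17 = 2·8 + 1
8 = 8·1 + 0
Back-substitute:
1 = 17 − 2·8
1 = −2·42 + 5·17
1 = 5·59 − 7·42
1 = −7·219 + 26·59
1 = 26·497 − 59·219
1710⁻¹ ≡ 438 (mod 497), so k ≡ 438·430 ≡ 474 (mod 497).
x = 735 + 1710·474 = 811275.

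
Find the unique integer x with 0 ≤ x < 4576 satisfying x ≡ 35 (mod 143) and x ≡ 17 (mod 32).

Write x = 35 + 143·k. Then 143·k ≡ 17 − 35 ≡ 14 (mod 32).
Need 143⁻¹ mod 32. Extended Euclid on (32, 15):
32 = 2×15 + 2
15 = 7×2 + 1
2 = 2×1 + 0
Back-substitute:
1 = 15 − 7·2
1 = −7·32 + 15·15
143⁻¹ ≡ 15 (mod 32), so k ≡ 15·14 ≡ 18 (mod 32).
x = 35 + 143·18 = 2609.

2609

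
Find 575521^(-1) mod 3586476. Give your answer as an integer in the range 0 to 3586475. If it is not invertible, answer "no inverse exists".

162205

Apply the Euclidean algorithm to 3586476 and 575521:
3586476 = 6·575521 + 133350
575521 = 4·133350 + 42121
133350 = 3·42121 + 6987
42121 = 6·6987 + 199
6987 = 35·199 + 22
199 = 9·22 + 1
22 = 22·1 + 0
Since gcd(575521, 3586476) = 1, back-substitute to write 1 as a combination:
1 = 199 − 9·22
1 = −9·6987 + 316·199
1 = 316·42121 − 1905·6987
1 = −1905·133350 + 6031·42121
1 = 6031·575521 − 26029·133350
1 = −26029·3586476 + 162205·575521
So 575521·162205 ≡ 1 (mod 3586476).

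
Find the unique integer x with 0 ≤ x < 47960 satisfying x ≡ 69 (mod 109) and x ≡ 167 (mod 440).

Write x = 69 + 109·k. Then 109·k ≡ 167 − 69 ≡ 98 (mod 440).
Need 109⁻¹ mod 440. Extended Euclid on (440, 109):
440 = 4×109 + 4
109 = 27×4 + 1
4 = 4×1 + 0
Back-substitute:
1 = 109 − 27·4
1 = −27·440 + 109·109
109⁻¹ ≡ 109 (mod 440), so k ≡ 109·98 ≡ 122 (mod 440).
x = 69 + 109·122 = 13367.

13367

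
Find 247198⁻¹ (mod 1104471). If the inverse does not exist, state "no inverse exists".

Apply the Euclidean algorithm to 1104471 and 247198:
1104471 = 4×247198 + 115679
247198 = 2×115679 + 15840
115679 = 7×15840 + 4799
15840 = 3×4799 + 1443
4799 = 3×1443 + 470
1443 = 3×470 + 33
470 = 14×33 + 8
33 = 4×8 + 1
8 = 8×1 + 0
gcd = 1, so the inverse exists. Back-substitute:
1 = 33 − 4·8
1 = −4·470 + 57·33
1 = 57·1443 − 175·470
1 = −175·4799 + 582·1443
1 = 582·15840 − 1921·4799
1 = −1921·115679 + 14029·15840
1 = 14029·247198 − 29979·115679
1 = −29979·1104471 + 133945·247198
So 247198·133945 ≡ 1 (mod 1104471).

133945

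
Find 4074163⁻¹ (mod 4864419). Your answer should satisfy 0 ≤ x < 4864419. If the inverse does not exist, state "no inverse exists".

3741133

gcd(4864419, 4074163) by repeated division:
4864419 = 1×4074163 + 790256
4074163 = 5×790256 + 122883
790256 = 6×122883 + 52958
122883 = 2×52958 + 16967
52958 = 3×16967 + 2057
16967 = 8×2057 + 511
2057 = 4×511 + 13
511 = 39×13 + 4
13 = 3×4 + 1
4 = 4×1 + 0
Since gcd(4074163, 4864419) = 1, back-substitute to write 1 as a combination:
1 = 13 − 3·4
1 = −3·511 + 118·13
1 = 118·2057 − 475·511
1 = −475·16967 + 3918·2057
1 = 3918·52958 − 12229·16967
1 = −12229·122883 + 28376·52958
1 = 28376·790256 − 182485·122883
1 = −182485·4074163 + 940801·790256
1 = 940801·4864419 − 1123286·4074163
Hence 4074163⁻¹ ≡ -1123286 ≡ 3741133 (mod 4864419).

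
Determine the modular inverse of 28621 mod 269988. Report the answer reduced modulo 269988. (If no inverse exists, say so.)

gcd(269988, 28621) by repeated division:
269988 = 9*28621 + 12399
28621 = 2*12399 + 3823
12399 = 3*3823 + 930
3823 = 4*930 + 103
930 = 9*103 + 3
103 = 34*3 + 1
3 = 3*1 + 0
gcd = 1, so the inverse exists. Back-substitute:
1 = 103 − 34·3
1 = −34·930 + 307·103
1 = 307·3823 − 1262·930
1 = −1262·12399 + 4093·3823
1 = 4093·28621 − 9448·12399
1 = −9448·269988 + 89125·28621
So 28621·89125 ≡ 1 (mod 269988).

89125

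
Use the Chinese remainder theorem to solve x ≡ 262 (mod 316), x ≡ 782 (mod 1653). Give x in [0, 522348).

Write x = 262 + 316·k. Then 316·k ≡ 782 − 262 ≡ 520 (mod 1653).
Need 316⁻¹ mod 1653. Extended Euclid on (1653, 316):
1653 = 5×316 + 73
316 = 4×73 + 24
73 = 3×24 + 1
24 = 24×1 + 0
Back-substitute:
1 = 73 − 3·24
1 = −3·316 + 13·73
1 = 13·1653 − 68·316
316⁻¹ ≡ 1585 (mod 1653), so k ≡ 1585·520 ≡ 1006 (mod 1653).
x = 262 + 316·1006 = 318158.

318158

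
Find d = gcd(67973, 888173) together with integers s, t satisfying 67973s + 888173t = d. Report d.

Apply Euclid's algorithm to 888173 and 67973:
888173 = 13×67973 + 4524
67973 = 15×4524 + 113
4524 = 40×113 + 4
113 = 28×4 + 1
4 = 4×1 + 0
gcd(67973, 888173) = 1.
Back-substituting:
1 = 113 − 28·4
1 = −28·4524 + 1121·113
1 = 1121·67973 − 16843·4524
1 = −16843·888173 + 220080·67973
So 1 = (-16843)·888173 + (220080)·67973.

1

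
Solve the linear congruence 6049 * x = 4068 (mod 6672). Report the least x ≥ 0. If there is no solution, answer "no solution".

2628

First find gcd(6049, 6672):
6672 = 1·6049 + 623
6049 = 9·623 + 442
623 = 1·442 + 181
442 = 2·181 + 80
181 = 2·80 + 21
80 = 3·21 + 17
21 = 1·17 + 4
17 = 4·4 + 1
4 = 4·1 + 0
gcd = 1, so a unique solution mod 6672 exists.
Back-substitute for the Bézout coefficients:
1 = 17 − 4·4
1 = −4·21 + 5·17
1 = 5·80 − 19·21
1 = −19·181 + 43·80
1 = 43·442 − 105·181
1 = −105·623 + 148·442
1 = 148·6049 − 1437·623
1 = −1437·6672 + 1585·6049
So 6049·(1585) ≡ 1 (mod 6672), giving 6049⁻¹ ≡ 1585.
x ≡ 6049⁻¹·4068 ≡ 1585·4068 ≡ 2628 (mod 6672).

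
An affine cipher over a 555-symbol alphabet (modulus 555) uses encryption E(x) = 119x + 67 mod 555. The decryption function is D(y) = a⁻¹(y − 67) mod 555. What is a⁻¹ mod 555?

Run Euclid on (555, 119):
555 = 4×119 + 79
119 = 1×79 + 40
79 = 1×40 + 39
40 = 1×39 + 1
39 = 39×1 + 0
Since gcd(119, 555) = 1, back-substitute to write 1 as a combination:
1 = 40 − 39
1 = −79 + 2·40
1 = 2·119 − 3·79
1 = −3·555 + 14·119
So 119·14 ≡ 1 (mod 555).

14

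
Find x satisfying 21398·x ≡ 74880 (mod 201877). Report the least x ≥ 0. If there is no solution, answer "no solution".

5683

First find gcd(21398, 201877):
201877 = 9×21398 + 9295
21398 = 2×9295 + 2808
9295 = 3×2808 + 871
2808 = 3×871 + 195
871 = 4×195 + 91
195 = 2×91 + 13
91 = 7×13 + 0
gcd = 13 and 13 | 74880, so solutions exist. Divide through by 13: 1646x ≡ 5760 (mod 15529).
Now find 1646⁻¹ mod 15529:
15529 = 9×1646 + 715
1646 = 2×715 + 216
715 = 3×216 + 67
216 = 3×67 + 15
67 = 4×15 + 7
15 = 2×7 + 1
7 = 7×1 + 0
Back-substitute:
1 = 15 − 2·7
1 = −2·67 + 9·15
1 = 9·216 − 29·67
1 = −29·715 + 96·216
1 = 96·1646 − 221·715
1 = −221·15529 + 2085·1646
So 1646⁻¹ ≡ 2085 (mod 15529).
Then x ≡ 2085·5760 ≡ 5683 (mod 15529); the smallest non-negative solution is x = 5683.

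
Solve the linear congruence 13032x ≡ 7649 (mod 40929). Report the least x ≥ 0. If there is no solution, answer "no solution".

gcd(13032, 40929):
40929 = 3*13032 + 1833
13032 = 7*1833 + 201
1833 = 9*201 + 24
201 = 8*24 + 9
24 = 2*9 + 6
9 = 1*6 + 3
6 = 2*3 + 0
gcd = 3, but 3 ∤ 7649, so the congruence has no solution.

no solution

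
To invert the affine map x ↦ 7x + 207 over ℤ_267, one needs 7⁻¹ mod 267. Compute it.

229

Apply the Euclidean algorithm to 267 and 7:
267 = 38·7 + 1
7 = 7·1 + 0
Since gcd(7, 267) = 1, back-substitute to write 1 as a combination:
1 = 267 − 38·7
So 7·(-38) ≡ 1 (mod 267), and -38 ≡ 229 (mod 267).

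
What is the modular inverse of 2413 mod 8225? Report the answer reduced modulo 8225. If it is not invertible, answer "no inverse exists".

1977

gcd(8225, 2413) by repeated division:
8225 = 3×2413 + 986
2413 = 2×986 + 441
986 = 2×441 + 104
441 = 4×104 + 25
104 = 4×25 + 4
25 = 6×4 + 1
4 = 4×1 + 0
gcd = 1, so the inverse exists. Back-substitute:
1 = 25 − 6·4
1 = −6·104 + 25·25
1 = 25·441 − 106·104
1 = −106·986 + 237·441
1 = 237·2413 − 580·986
1 = −580·8225 + 1977·2413
So 2413·1977 ≡ 1 (mod 8225).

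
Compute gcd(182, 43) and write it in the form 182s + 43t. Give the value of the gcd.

Euclidean algorithm:
182 = 4×43 + 10
43 = 4×10 + 3
10 = 3×3 + 1
3 = 3×1 + 0
gcd(182, 43) = 1.
Express as a combination:
1 = 10 − 3·3
1 = −3·43 + 13·10
1 = 13·182 − 55·43
So 1 = (13)·182 + (-55)·43.

1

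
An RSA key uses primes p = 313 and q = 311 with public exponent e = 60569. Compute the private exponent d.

42569

φ(n) = (p−1)(q−1) = 312·310 = 96720.
Need d with 60569·d ≡ 1 (mod 96720). Apply the extended Euclidean algorithm:
96720 = 1×60569 + 36151
60569 = 1×36151 + 24418
36151 = 1×24418 + 11733
24418 = 2×11733 + 952
11733 = 12×952 + 309
952 = 3×309 + 25
309 = 12×25 + 9
25 = 2×9 + 7
9 = 1×7 + 2
7 = 3×2 + 1
2 = 2×1 + 0
Back-substitute:
1 = 7 − 3·2
1 = −3·9 + 4·7
1 = 4·25 − 11·9
1 = −11·309 + 136·25
1 = 136·952 − 419·309
1 = −419·11733 + 5164·952
1 = 5164·24418 − 10747·11733
1 = −10747·36151 + 15911·24418
1 = 15911·60569 − 26658·36151
1 = −26658·96720 + 42569·60569
So 60569·42569 ≡ 1 (mod 96720), hence d = 42569.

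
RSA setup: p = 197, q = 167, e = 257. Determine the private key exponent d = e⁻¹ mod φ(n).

φ(n) = (p−1)(q−1) = 196·166 = 32536.
Need d with 257·d ≡ 1 (mod 32536). Apply the extended Euclidean algorithm:
32536 = 126·257 + 154
257 = 1·154 + 103
154 = 1·103 + 51
103 = 2·51 + 1
51 = 51·1 + 0
Back-substitute:
1 = 103 − 2·51
1 = −2·154 + 3·103
1 = 3·257 − 5·154
1 = −5·32536 + 633·257
So 257·633 ≡ 1 (mod 32536), hence d = 633.

633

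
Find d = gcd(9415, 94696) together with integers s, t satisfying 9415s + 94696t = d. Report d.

Apply Euclid's algorithm to 94696 and 9415:
94696 = 10×9415 + 546
9415 = 17×546 + 133
546 = 4×133 + 14
133 = 9×14 + 7
14 = 2×7 + 0
gcd(9415, 94696) = 7.
Back-substituting:
7 = 133 − 9·14
7 = −9·546 + 37·133
7 = 37·9415 − 638·546
7 = −638·94696 + 6417·9415
So 7 = (-638)·94696 + (6417)·9415.

7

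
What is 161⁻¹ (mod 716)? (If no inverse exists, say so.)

Apply the Euclidean algorithm to 716 and 161:
716 = 4*161 + 72
161 = 2*72 + 17
72 = 4*17 + 4
17 = 4*4 + 1
4 = 4*1 + 0
gcd = 1, so the inverse exists. Back-substitute:
1 = 17 − 4·4
1 = −4·72 + 17·17
1 = 17·161 − 38·72
1 = −38·716 + 169·161
So 161·169 ≡ 1 (mod 716).

169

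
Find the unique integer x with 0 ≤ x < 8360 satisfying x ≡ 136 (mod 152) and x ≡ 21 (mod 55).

Write x = 136 + 152·k. Then 152·k ≡ 21 − 136 ≡ 50 (mod 55).
Need 152⁻¹ mod 55. Extended Euclid on (55, 42):
55 = 1*42 + 13
42 = 3*13 + 3
13 = 4*3 + 1
3 = 3*1 + 0
Back-substitute:
1 = 13 − 4·3
1 = −4·42 + 13·13
1 = 13·55 − 17·42
152⁻¹ ≡ 38 (mod 55), so k ≡ 38·50 ≡ 30 (mod 55).
x = 136 + 152·30 = 4696.

4696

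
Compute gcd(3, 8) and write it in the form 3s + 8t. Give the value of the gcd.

Apply Euclid's algorithm to 8 and 3:
8 = 2×3 + 2
3 = 1×2 + 1
2 = 2×1 + 0
gcd(3, 8) = 1.
Working backward:
1 = 3 − 2
1 = −8 + 3·3
So 1 = (-1)·8 + (3)·3.

1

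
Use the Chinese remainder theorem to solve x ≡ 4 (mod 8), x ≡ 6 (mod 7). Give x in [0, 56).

Write x = 4 + 8·k. Then 8·k ≡ 6 − 4 ≡ 2 (mod 7).
Need 8⁻¹ mod 7. Extended Euclid on (7, 1):
7 = 7*1 + 0
8⁻¹ ≡ 1 (mod 7), so k ≡ 1·2 ≡ 2 (mod 7).
x = 4 + 8·2 = 20.

20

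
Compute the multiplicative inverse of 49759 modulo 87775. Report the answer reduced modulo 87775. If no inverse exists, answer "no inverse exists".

45289

Apply the Euclidean algorithm to 87775 and 49759:
87775 = 1*49759 + 38016
49759 = 1*38016 + 11743
38016 = 3*11743 + 2787
11743 = 4*2787 + 595
2787 = 4*595 + 407
595 = 1*407 + 188
407 = 2*188 + 31
188 = 6*31 + 2
31 = 15*2 + 1
2 = 2*1 + 0
The gcd is 1. Working backward:
1 = 31 − 15·2
1 = −15·188 + 91·31
1 = 91·407 − 197·188
1 = −197·595 + 288·407
1 = 288·2787 − 1349·595
1 = −1349·11743 + 5684·2787
1 = 5684·38016 − 18401·11743
1 = −18401·49759 + 24085·38016
1 = 24085·87775 − 42486·49759
So 49759·(-42486) ≡ 1 (mod 87775), and -42486 ≡ 45289 (mod 87775).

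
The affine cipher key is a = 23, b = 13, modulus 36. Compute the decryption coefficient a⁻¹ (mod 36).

Extended Euclidean algorithm:
36 = 1×23 + 13
23 = 1×13 + 10
13 = 1×10 + 3
10 = 3×3 + 1
3 = 3×1 + 0
The gcd is 1. Working backward:
1 = 10 − 3·3
1 = −3·13 + 4·10
1 = 4·23 − 7·13
1 = −7·36 + 11·23
So 23·11 ≡ 1 (mod 36).

11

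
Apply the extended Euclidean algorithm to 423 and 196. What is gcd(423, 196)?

Repeated division:
423 = 2*196 + 31
196 = 6*31 + 10
31 = 3*10 + 1
10 = 10*1 + 0
gcd(423, 196) = 1.
Back-substituting:
1 = 31 − 3·10
1 = −3·196 + 19·31
1 = 19·423 − 41·196
So 1 = (19)·423 + (-41)·196.

1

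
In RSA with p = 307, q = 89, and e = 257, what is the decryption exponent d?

25985

φ(n) = (p−1)(q−1) = 306·88 = 26928.
Need d with 257·d ≡ 1 (mod 26928). Apply the extended Euclidean algorithm:
26928 = 104×257 + 200
257 = 1×200 + 57
200 = 3×57 + 29
57 = 1×29 + 28
29 = 1×28 + 1
28 = 28×1 + 0
Back-substitute:
1 = 29 − 28
1 = −57 + 2·29
1 = 2·200 − 7·57
1 = −7·257 + 9·200
1 = 9·26928 − 943·257
So 257·(-943) ≡ 1 (mod 26928), hence d ≡ -943 ≡ 25985 (mod 26928).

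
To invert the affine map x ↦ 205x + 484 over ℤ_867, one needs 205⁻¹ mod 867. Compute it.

Extended Euclidean algorithm:
867 = 4×205 + 47
205 = 4×47 + 17
47 = 2×17 + 13
17 = 1×13 + 4
13 = 3×4 + 1
4 = 4×1 + 0
Since gcd(205, 867) = 1, back-substitute to write 1 as a combination:
1 = 13 − 3·4
1 = −3·17 + 4·13
1 = 4·47 − 11·17
1 = −11·205 + 48·47
1 = 48·867 − 203·205
Thus 205·(-203) ≡ 1 (mod 867); reducing, -203 mod 867 = 664.

664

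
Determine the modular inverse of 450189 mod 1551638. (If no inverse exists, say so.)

1335041

Extended Euclidean algorithm:
1551638 = 3*450189 + 201071
450189 = 2*201071 + 48047
201071 = 4*48047 + 8883
48047 = 5*8883 + 3632
8883 = 2*3632 + 1619
3632 = 2*1619 + 394
1619 = 4*394 + 43
394 = 9*43 + 7
43 = 6*7 + 1
7 = 7*1 + 0
gcd = 1, so the inverse exists. Back-substitute:
1 = 43 − 6·7
1 = −6·394 + 55·43
1 = 55·1619 − 226·394
1 = −226·3632 + 507·1619
1 = 507·8883 − 1240·3632
1 = −1240·48047 + 6707·8883
1 = 6707·201071 − 28068·48047
1 = −28068·450189 + 62843·201071
1 = 62843·1551638 − 216597·450189
Hence 450189⁻¹ ≡ -216597 ≡ 1335041 (mod 1551638).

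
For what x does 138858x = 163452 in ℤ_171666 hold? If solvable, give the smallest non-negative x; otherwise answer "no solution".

First find gcd(138858, 171666):
171666 = 1·138858 + 32808
138858 = 4·32808 + 7626
32808 = 4·7626 + 2304
7626 = 3·2304 + 714
2304 = 3·714 + 162
714 = 4·162 + 66
162 = 2·66 + 30
66 = 2·30 + 6
30 = 5·6 + 0
gcd = 6 and 6 | 163452, so solutions exist. Divide through by 6: 23143x ≡ 27242 (mod 28611).
Now find 23143⁻¹ mod 28611:
28611 = 1*23143 + 5468
23143 = 4*5468 + 1271
5468 = 4*1271 + 384
1271 = 3*384 + 119
384 = 3*119 + 27
119 = 4*27 + 11
27 = 2*11 + 5
11 = 2*5 + 1
5 = 5*1 + 0
Back-substitute:
1 = 11 − 2·5
1 = −2·27 + 5·11
1 = 5·119 − 22·27
1 = −22·384 + 71·119
1 = 71·1271 − 235·384
1 = −235·5468 + 1011·1271
1 = 1011·23143 − 4279·5468
1 = −4279·28611 + 5290·23143
So 23143⁻¹ ≡ 5290 (mod 28611).
Then x ≡ 5290·27242 ≡ 25184 (mod 28611); the smallest non-negative solution is x = 25184.

25184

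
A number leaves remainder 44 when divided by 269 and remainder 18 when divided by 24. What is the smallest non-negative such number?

Write x = 44 + 269·k. Then 269·k ≡ 18 − 44 ≡ 22 (mod 24).
Need 269⁻¹ mod 24. Extended Euclid on (24, 5):
24 = 4×5 + 4
5 = 1×4 + 1
4 = 4×1 + 0
Back-substitute:
1 = 5 − 4
1 = −24 + 5·5
269⁻¹ ≡ 5 (mod 24), so k ≡ 5·22 ≡ 14 (mod 24).
x = 44 + 269·14 = 3810.

3810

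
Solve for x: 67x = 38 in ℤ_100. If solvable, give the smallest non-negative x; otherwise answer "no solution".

First find gcd(67, 100):
100 = 1·67 + 33
67 = 2·33 + 1
33 = 33·1 + 0
gcd = 1, so a unique solution mod 100 exists.
Back-substitute for the Bézout coefficients:
1 = 67 − 2·33
1 = −2·100 + 3·67
So 67·(3) ≡ 1 (mod 100), giving 67⁻¹ ≡ 3.
x ≡ 67⁻¹·38 ≡ 3·38 ≡ 14 (mod 100).

14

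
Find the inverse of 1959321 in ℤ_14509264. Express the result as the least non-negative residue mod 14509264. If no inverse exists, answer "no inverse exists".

no inverse exists

Euclidean algorithm on 14509264, 1959321:
14509264 = 7·1959321 + 794017
1959321 = 2·794017 + 371287
794017 = 2·371287 + 51443
371287 = 7·51443 + 11186
51443 = 4·11186 + 6699
11186 = 1·6699 + 4487
6699 = 1·4487 + 2212
4487 = 2·2212 + 63
2212 = 35·63 + 7
63 = 9·7 + 0
Since gcd = 7 > 1, 1959321 is not a unit mod 14509264.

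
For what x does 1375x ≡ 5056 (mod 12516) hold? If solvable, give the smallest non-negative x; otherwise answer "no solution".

5092

First find gcd(1375, 12516):
12516 = 9×1375 + 141
1375 = 9×141 + 106
141 = 1×106 + 35
106 = 3×35 + 1
35 = 35×1 + 0
gcd = 1, so a unique solution mod 12516 exists.
Back-substitute for the Bézout coefficients:
1 = 106 − 3·35
1 = −3·141 + 4·106
1 = 4·1375 − 39·141
1 = −39·12516 + 355·1375
So 1375·(355) ≡ 1 (mod 12516), giving 1375⁻¹ ≡ 355.
x ≡ 1375⁻¹·5056 ≡ 355·5056 ≡ 5092 (mod 12516).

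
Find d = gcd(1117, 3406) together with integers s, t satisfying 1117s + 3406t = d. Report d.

Euclidean algorithm:
3406 = 3*1117 + 55
1117 = 20*55 + 17
55 = 3*17 + 4
17 = 4*4 + 1
4 = 4*1 + 0
gcd(1117, 3406) = 1.
Back-substituting:
1 = 17 − 4·4
1 = −4·55 + 13·17
1 = 13·1117 − 264·55
1 = −264·3406 + 805·1117
So 1 = (-264)·3406 + (805)·1117.

1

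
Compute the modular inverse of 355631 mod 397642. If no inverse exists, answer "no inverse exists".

123303

gcd(397642, 355631) by repeated division:
397642 = 1·355631 + 42011
355631 = 8·42011 + 19543
42011 = 2·19543 + 2925
19543 = 6·2925 + 1993
2925 = 1·1993 + 932
1993 = 2·932 + 129
932 = 7·129 + 29
129 = 4·29 + 13
29 = 2·13 + 3
13 = 4·3 + 1
3 = 3·1 + 0
Since gcd(355631, 397642) = 1, back-substitute to write 1 as a combination:
1 = 13 − 4·3
1 = −4·29 + 9·13
1 = 9·129 − 40·29
1 = −40·932 + 289·129
1 = 289·1993 − 618·932
1 = −618·2925 + 907·1993
1 = 907·19543 − 6060·2925
1 = −6060·42011 + 13027·19543
1 = 13027·355631 − 110276·42011
1 = −110276·397642 + 123303·355631
So 355631·123303 ≡ 1 (mod 397642).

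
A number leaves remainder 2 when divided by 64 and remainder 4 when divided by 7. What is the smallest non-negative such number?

Write x = 2 + 64·k. Then 64·k ≡ 4 − 2 ≡ 2 (mod 7).
Need 64⁻¹ mod 7. Extended Euclid on (7, 1):
7 = 7*1 + 0
64⁻¹ ≡ 1 (mod 7), so k ≡ 1·2 ≡ 2 (mod 7).
x = 2 + 64·2 = 130.

130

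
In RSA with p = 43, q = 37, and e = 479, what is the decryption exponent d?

φ(n) = (p−1)(q−1) = 42·36 = 1512.
Need d with 479·d ≡ 1 (mod 1512). Apply the extended Euclidean algorithm:
1512 = 3·479 + 75
479 = 6·75 + 29
75 = 2·29 + 17
29 = 1·17 + 12
17 = 1·12 + 5
12 = 2·5 + 2
5 = 2·2 + 1
2 = 2·1 + 0
Back-substitute:
1 = 5 − 2·2
1 = −2·12 + 5·5
1 = 5·17 − 7·12
1 = −7·29 + 12·17
1 = 12·75 − 31·29
1 = −31·479 + 198·75
1 = 198·1512 − 625·479
So 479·(-625) ≡ 1 (mod 1512), hence d ≡ -625 ≡ 887 (mod 1512).

887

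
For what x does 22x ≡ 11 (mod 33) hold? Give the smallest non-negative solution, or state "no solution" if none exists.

First find gcd(22, 33):
33 = 1*22 + 11
22 = 2*11 + 0
gcd = 11 and 11 | 11, so solutions exist. Divide through by 11: 2x ≡ 1 (mod 3).
Now find 2⁻¹ mod 3:
3 = 1*2 + 1
2 = 2*1 + 0
Back-substitute:
1 = 3 − 2
So 2·(-1) ≡ 1 (mod 3), i.e. 2⁻¹ ≡ 2.
Then x ≡ 2·1 ≡ 2 (mod 3); the smallest non-negative solution is x = 2.

2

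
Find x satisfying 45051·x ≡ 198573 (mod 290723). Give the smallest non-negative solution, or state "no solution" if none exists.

First find gcd(45051, 290723):
290723 = 6*45051 + 20417
45051 = 2*20417 + 4217
20417 = 4*4217 + 3549
4217 = 1*3549 + 668
3549 = 5*668 + 209
668 = 3*209 + 41
209 = 5*41 + 4
41 = 10*4 + 1
4 = 4*1 + 0
gcd = 1, so a unique solution mod 290723 exists.
Back-substitute for the Bézout coefficients:
1 = 41 − 10·4
1 = −10·209 + 51·41
1 = 51·668 − 163·209
1 = −163·3549 + 866·668
1 = 866·4217 − 1029·3549
1 = −1029·20417 + 4982·4217
1 = 4982·45051 − 10993·20417
1 = −10993·290723 + 70940·45051
So 45051·(70940) ≡ 1 (mod 290723), giving 45051⁻¹ ≡ 70940.
x ≡ 45051⁻¹·198573 ≡ 70940·198573 ≡ 76378 (mod 290723).

76378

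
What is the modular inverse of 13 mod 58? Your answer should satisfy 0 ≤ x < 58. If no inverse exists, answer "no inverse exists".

Apply the Euclidean algorithm to 58 and 13:
58 = 4*13 + 6
13 = 2*6 + 1
6 = 6*1 + 0
gcd = 1, so the inverse exists. Back-substitute:
1 = 13 − 2·6
1 = −2·58 + 9·13
So 13·9 ≡ 1 (mod 58).

9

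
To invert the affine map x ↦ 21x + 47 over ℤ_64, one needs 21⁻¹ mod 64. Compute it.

61

Extended Euclidean algorithm:
64 = 3*21 + 1
21 = 21*1 + 0
Since gcd(21, 64) = 1, back-substitute to write 1 as a combination:
1 = 64 − 3·21
Thus 21·(-3) ≡ 1 (mod 64); reducing, -3 mod 64 = 61.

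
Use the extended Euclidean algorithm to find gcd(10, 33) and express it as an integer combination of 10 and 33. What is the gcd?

Repeated division:
33 = 3*10 + 3
10 = 3*3 + 1
3 = 3*1 + 0
gcd(10, 33) = 1.
Express as a combination:
1 = 10 − 3·3
1 = −3·33 + 10·10
So 1 = (-3)·33 + (10)·10.

1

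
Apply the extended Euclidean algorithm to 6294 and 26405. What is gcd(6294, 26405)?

Repeated division:
26405 = 4*6294 + 1229
6294 = 5*1229 + 149
1229 = 8*149 + 37
149 = 4*37 + 1
37 = 37*1 + 0
gcd(6294, 26405) = 1.
Express as a combination:
1 = 149 − 4·37
1 = −4·1229 + 33·149
1 = 33·6294 − 169·1229
1 = −169·26405 + 709·6294
So 1 = (-169)·26405 + (709)·6294.

1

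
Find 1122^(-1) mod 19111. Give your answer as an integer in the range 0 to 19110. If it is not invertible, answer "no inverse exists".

17561

Apply the Euclidean algorithm to 19111 and 1122:
19111 = 17·1122 + 37
1122 = 30·37 + 12
37 = 3·12 + 1
12 = 12·1 + 0
The gcd is 1. Working backward:
1 = 37 − 3·12
1 = −3·1122 + 91·37
1 = 91·19111 − 1550·1122
Hence 1122⁻¹ ≡ -1550 ≡ 17561 (mod 19111).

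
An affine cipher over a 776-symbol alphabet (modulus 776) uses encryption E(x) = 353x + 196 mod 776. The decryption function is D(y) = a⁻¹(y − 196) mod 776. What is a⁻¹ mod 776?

Extended Euclidean algorithm:
776 = 2×353 + 70
353 = 5×70 + 3
70 = 23×3 + 1
3 = 3×1 + 0
Since gcd(353, 776) = 1, back-substitute to write 1 as a combination:
1 = 70 − 23·3
1 = −23·353 + 116·70
1 = 116·776 − 255·353
Thus 353·(-255) ≡ 1 (mod 776); reducing, -255 mod 776 = 521.

521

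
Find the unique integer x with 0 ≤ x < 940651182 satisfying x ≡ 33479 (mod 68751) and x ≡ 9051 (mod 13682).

Write x = 33479 + 68751·k. Then 68751·k ≡ 9051 − 33479 ≡ 2936 (mod 13682).
Need 68751⁻¹ mod 13682. Extended Euclid on (13682, 341):
13682 = 40*341 + 42
341 = 8*42 + 5
42 = 8*5 + 2
5 = 2*2 + 1
2 = 2*1 + 0
Back-substitute:
1 = 5 − 2·2
1 = −2·42 + 17·5
1 = 17·341 − 138·42
1 = −138·13682 + 5537·341
68751⁻¹ ≡ 5537 (mod 13682), so k ≡ 5537·2936 ≡ 2416 (mod 13682).
x = 33479 + 68751·2416 = 166135895.

166135895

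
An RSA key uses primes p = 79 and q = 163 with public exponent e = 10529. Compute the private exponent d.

φ(n) = (p−1)(q−1) = 78·162 = 12636.
Need d with 10529·d ≡ 1 (mod 12636). Apply the extended Euclidean algorithm:
12636 = 1×10529 + 2107
10529 = 4×2107 + 2101
2107 = 1×2101 + 6
2101 = 350×6 + 1
6 = 6×1 + 0
Back-substitute:
1 = 2101 − 350·6
1 = −350·2107 + 351·2101
1 = 351·10529 − 1754·2107
1 = −1754·12636 + 2105·10529
So 10529·2105 ≡ 1 (mod 12636), hence d = 2105.

2105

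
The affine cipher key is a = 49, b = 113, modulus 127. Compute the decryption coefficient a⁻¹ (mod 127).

70

gcd(127, 49) by repeated division:
127 = 2×49 + 29
49 = 1×29 + 20
29 = 1×20 + 9
20 = 2×9 + 2
9 = 4×2 + 1
2 = 2×1 + 0
Since gcd(49, 127) = 1, back-substitute to write 1 as a combination:
1 = 9 − 4·2
1 = −4·20 + 9·9
1 = 9·29 − 13·20
1 = −13·49 + 22·29
1 = 22·127 − 57·49
Thus 49·(-57) ≡ 1 (mod 127); reducing, -57 mod 127 = 70.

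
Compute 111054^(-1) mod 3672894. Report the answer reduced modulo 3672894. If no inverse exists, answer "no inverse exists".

no inverse exists

Compute gcd(111054, 3672894):
3672894 = 33·111054 + 8112
111054 = 13·8112 + 5598
8112 = 1·5598 + 2514
5598 = 2·2514 + 570
2514 = 4·570 + 234
570 = 2·234 + 102
234 = 2·102 + 30
102 = 3·30 + 12
30 = 2·12 + 6
12 = 2·6 + 0
gcd(111054, 3672894) = 6 ≠ 1, so 111054 has no multiplicative inverse modulo 3672894.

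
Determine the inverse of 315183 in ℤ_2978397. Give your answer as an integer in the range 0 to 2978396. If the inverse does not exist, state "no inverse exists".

Euclidean algorithm on 2978397, 315183:
2978397 = 9×315183 + 141750
315183 = 2×141750 + 31683
141750 = 4×31683 + 15018
31683 = 2×15018 + 1647
15018 = 9×1647 + 195
1647 = 8×195 + 87
195 = 2×87 + 21
87 = 4×21 + 3
21 = 7×3 + 0
gcd(315183, 2978397) = 3 ≠ 1, so 315183 has no multiplicative inverse modulo 2978397.

no inverse exists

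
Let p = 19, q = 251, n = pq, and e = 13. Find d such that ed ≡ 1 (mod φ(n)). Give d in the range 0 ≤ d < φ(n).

φ(n) = (p−1)(q−1) = 18·250 = 4500.
Need d with 13·d ≡ 1 (mod 4500). Apply the extended Euclidean algorithm:
4500 = 346·13 + 2
13 = 6·2 + 1
2 = 2·1 + 0
Back-substitute:
1 = 13 − 6·2
1 = −6·4500 + 2077·13
So 13·2077 ≡ 1 (mod 4500), hence d = 2077.

2077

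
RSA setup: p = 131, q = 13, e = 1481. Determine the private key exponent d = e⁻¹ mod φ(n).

1481

φ(n) = (p−1)(q−1) = 130·12 = 1560.
Need d with 1481·d ≡ 1 (mod 1560). Apply the extended Euclidean algorithm:
1560 = 1*1481 + 79
1481 = 18*79 + 59
79 = 1*59 + 20
59 = 2*20 + 19
20 = 1*19 + 1
19 = 19*1 + 0
Back-substitute:
1 = 20 − 19
1 = −59 + 3·20
1 = 3·79 − 4·59
1 = −4·1481 + 75·79
1 = 75·1560 − 79·1481
So 1481·(-79) ≡ 1 (mod 1560), hence d ≡ -79 ≡ 1481 (mod 1560).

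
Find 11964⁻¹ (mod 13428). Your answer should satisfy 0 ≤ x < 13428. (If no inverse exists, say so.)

Compute gcd(11964, 13428):
13428 = 1·11964 + 1464
11964 = 8·1464 + 252
1464 = 5·252 + 204
252 = 1·204 + 48
204 = 4·48 + 12
48 = 4·12 + 0
Since gcd = 12 > 1, 11964 is not a unit mod 13428.

no inverse exists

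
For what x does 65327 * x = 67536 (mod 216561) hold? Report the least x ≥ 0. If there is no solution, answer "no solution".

1758

First find gcd(65327, 216561):
216561 = 3·65327 + 20580
65327 = 3·20580 + 3587
20580 = 5·3587 + 2645
3587 = 1·2645 + 942
2645 = 2·942 + 761
942 = 1·761 + 181
761 = 4·181 + 37
181 = 4·37 + 33
37 = 1·33 + 4
33 = 8·4 + 1
4 = 4·1 + 0
gcd = 1, so a unique solution mod 216561 exists.
Back-substitute for the Bézout coefficients:
1 = 33 − 8·4
1 = −8·37 + 9·33
1 = 9·181 − 44·37
1 = −44·761 + 185·181
1 = 185·942 − 229·761
1 = −229·2645 + 643·942
1 = 643·3587 − 872·2645
1 = −872·20580 + 5003·3587
1 = 5003·65327 − 15881·20580
1 = −15881·216561 + 52646·65327
So 65327·(52646) ≡ 1 (mod 216561), giving 65327⁻¹ ≡ 52646.
x ≡ 65327⁻¹·67536 ≡ 52646·67536 ≡ 1758 (mod 216561).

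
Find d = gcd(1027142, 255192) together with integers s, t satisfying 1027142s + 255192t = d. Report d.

Euclidean algorithm:
1027142 = 4·255192 + 6374
255192 = 40·6374 + 232
6374 = 27·232 + 110
232 = 2·110 + 12
110 = 9·12 + 2
12 = 6·2 + 0
gcd(1027142, 255192) = 2.
Back-substituting:
2 = 110 − 9·12
2 = −9·232 + 19·110
2 = 19·6374 − 522·232
2 = −522·255192 + 20899·6374
2 = 20899·1027142 − 84118·255192
So 2 = (20899)·1027142 + (-84118)·255192.

2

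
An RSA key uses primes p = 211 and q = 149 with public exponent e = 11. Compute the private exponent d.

5651

φ(n) = (p−1)(q−1) = 210·148 = 31080.
Need d with 11·d ≡ 1 (mod 31080). Apply the extended Euclidean algorithm:
31080 = 2825·11 + 5
11 = 2·5 + 1
5 = 5·1 + 0
Back-substitute:
1 = 11 − 2·5
1 = −2·31080 + 5651·11
So 11·5651 ≡ 1 (mod 31080), hence d = 5651.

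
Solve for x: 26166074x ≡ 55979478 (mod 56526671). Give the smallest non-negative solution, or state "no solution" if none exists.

First find gcd(26166074, 56526671):
56526671 = 2*26166074 + 4194523
26166074 = 6*4194523 + 998936
4194523 = 4*998936 + 198779
998936 = 5*198779 + 5041
198779 = 39*5041 + 2180
5041 = 2*2180 + 681
2180 = 3*681 + 137
681 = 4*137 + 133
137 = 1*133 + 4
133 = 33*4 + 1
4 = 4*1 + 0
gcd = 1, so a unique solution mod 56526671 exists.
Back-substitute for the Bézout coefficients:
1 = 133 − 33·4
1 = −33·137 + 34·133
1 = 34·681 − 169·137
1 = −169·2180 + 541·681
1 = 541·5041 − 1251·2180
1 = −1251·198779 + 49330·5041
1 = 49330·998936 − 247901·198779
1 = −247901·4194523 + 1040934·998936
1 = 1040934·26166074 − 6493505·4194523
1 = −6493505·56526671 + 14027944·26166074
So 26166074·(14027944) ≡ 1 (mod 56526671), giving 26166074⁻¹ ≡ 14027944.
x ≡ 26166074⁻¹·55979478 ≡ 14027944·55979478 ≡ 46527253 (mod 56526671).

46527253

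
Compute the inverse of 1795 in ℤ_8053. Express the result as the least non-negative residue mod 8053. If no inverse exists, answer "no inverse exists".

1808

gcd(8053, 1795) by repeated division:
8053 = 4·1795 + 873
1795 = 2·873 + 49
873 = 17·49 + 40
49 = 1·40 + 9
40 = 4·9 + 4
9 = 2·4 + 1
4 = 4·1 + 0
gcd = 1, so the inverse exists. Back-substitute:
1 = 9 − 2·4
1 = −2·40 + 9·9
1 = 9·49 − 11·40
1 = −11·873 + 196·49
1 = 196·1795 − 403·873
1 = −403·8053 + 1808·1795
So 1795·1808 ≡ 1 (mod 8053).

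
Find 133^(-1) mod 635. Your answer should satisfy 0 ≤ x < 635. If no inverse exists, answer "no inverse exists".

487

Apply the Euclidean algorithm to 635 and 133:
635 = 4*133 + 103
133 = 1*103 + 30
103 = 3*30 + 13
30 = 2*13 + 4
13 = 3*4 + 1
4 = 4*1 + 0
gcd = 1, so the inverse exists. Back-substitute:
1 = 13 − 3·4
1 = −3·30 + 7·13
1 = 7·103 − 24·30
1 = −24·133 + 31·103
1 = 31·635 − 148·133
So 133·(-148) ≡ 1 (mod 635), and -148 ≡ 487 (mod 635).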